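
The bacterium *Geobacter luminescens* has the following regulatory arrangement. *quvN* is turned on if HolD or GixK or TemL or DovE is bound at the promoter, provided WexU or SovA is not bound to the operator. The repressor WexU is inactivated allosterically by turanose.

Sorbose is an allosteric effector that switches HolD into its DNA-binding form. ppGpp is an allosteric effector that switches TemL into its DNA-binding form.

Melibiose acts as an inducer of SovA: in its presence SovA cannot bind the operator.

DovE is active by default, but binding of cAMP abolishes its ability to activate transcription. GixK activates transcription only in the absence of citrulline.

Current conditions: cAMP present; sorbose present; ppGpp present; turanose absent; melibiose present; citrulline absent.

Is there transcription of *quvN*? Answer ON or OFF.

OFF

Sorbose is present, so HolD is active.
Citrulline is absent, so GixK is active.
Turanose is absent, so WexU is active.
ppGpp is present, so TemL is active.
cAMP is present, so DovE is inactive.
Melibiose is present, so SovA is inactive.
With repressor WexU bound, *quvN* is not transcribed.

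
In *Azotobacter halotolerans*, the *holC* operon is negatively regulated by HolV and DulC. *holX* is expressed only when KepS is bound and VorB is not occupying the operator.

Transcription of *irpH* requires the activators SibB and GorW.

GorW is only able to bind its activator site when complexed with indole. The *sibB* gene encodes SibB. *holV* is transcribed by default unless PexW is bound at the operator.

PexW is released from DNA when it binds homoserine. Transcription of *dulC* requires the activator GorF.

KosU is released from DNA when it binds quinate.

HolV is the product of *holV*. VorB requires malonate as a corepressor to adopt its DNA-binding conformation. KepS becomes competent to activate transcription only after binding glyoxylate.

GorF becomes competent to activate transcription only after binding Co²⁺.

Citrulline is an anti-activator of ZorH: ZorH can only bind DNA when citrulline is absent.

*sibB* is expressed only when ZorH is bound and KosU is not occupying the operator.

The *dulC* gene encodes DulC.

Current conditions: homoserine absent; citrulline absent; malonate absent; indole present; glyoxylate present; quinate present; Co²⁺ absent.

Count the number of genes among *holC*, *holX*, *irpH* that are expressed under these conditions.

Homoserine is absent, so PexW is active.
With repressor PexW bound, *holV* is not transcribed.
So HolV is not produced.
Co²⁺ is absent, so GorF is inactive.
Required activator GorF is absent, so *dulC* is not transcribed.
So DulC is not produced.
With no repressor bound, *holC* is transcribed.
→ *holC* is ON.
Malonate is absent, so VorB is inactive.
Glyoxylate is present, so KepS is active.
No repressor is bound and KepS is active, so *holX* is transcribed.
→ *holX* is ON.
Citrulline is absent, so ZorH is active.
Quinate is present, so KosU is inactive.
No repressor is bound and ZorH is active, so *sibB* is transcribed.
So SibB is produced and active.
Indole is present, so GorW is active.
No repressor is bound and SibB and GorW are active, so *irpH* is transcribed.
→ *irpH* is ON.
3 of the 3 genes are transcribed.

3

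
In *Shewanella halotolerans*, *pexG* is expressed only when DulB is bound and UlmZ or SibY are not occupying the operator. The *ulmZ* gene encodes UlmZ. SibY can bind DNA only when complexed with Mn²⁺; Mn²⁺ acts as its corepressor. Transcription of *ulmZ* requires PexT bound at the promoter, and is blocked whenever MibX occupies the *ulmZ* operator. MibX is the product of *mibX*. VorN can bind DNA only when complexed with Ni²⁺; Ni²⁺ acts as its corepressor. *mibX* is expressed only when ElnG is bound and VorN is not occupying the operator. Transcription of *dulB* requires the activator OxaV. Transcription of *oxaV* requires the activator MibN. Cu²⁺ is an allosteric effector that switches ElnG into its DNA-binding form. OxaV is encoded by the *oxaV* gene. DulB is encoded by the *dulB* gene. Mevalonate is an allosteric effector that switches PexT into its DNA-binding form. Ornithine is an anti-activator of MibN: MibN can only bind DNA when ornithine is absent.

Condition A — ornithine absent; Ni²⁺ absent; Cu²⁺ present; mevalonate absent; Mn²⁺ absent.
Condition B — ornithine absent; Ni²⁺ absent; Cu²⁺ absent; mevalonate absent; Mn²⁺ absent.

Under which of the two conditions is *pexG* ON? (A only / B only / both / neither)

Condition A:
Ornithine is absent, so MibN is active.
No repressor is bound and MibN is active, so *oxaV* is transcribed.
So OxaV is produced and active.
No repressor is bound and OxaV is active, so *dulB* is transcribed.
So DulB is produced and active.
Ni²⁺ is absent, so VorN is inactive.
Cu²⁺ is present, so ElnG is active.
No repressor is bound and ElnG is active, so *mibX* is transcribed.
So MibX is produced and active.
Mevalonate is absent, so PexT is inactive.
With repressor MibX bound, *ulmZ* is not transcribed.
So UlmZ is not produced.
Mn²⁺ is absent, so SibY is inactive.
No repressor is bound and DulB is active, so *pexG* is transcribed.
→ *pexG* is ON in A.
Condition B:
Ornithine is absent, so MibN is active.
No repressor is bound and MibN is active, so *oxaV* is transcribed.
So OxaV is produced and active.
No repressor is bound and OxaV is active, so *dulB* is transcribed.
So DulB is produced and active.
Ni²⁺ is absent, so VorN is inactive.
Cu²⁺ is absent, so ElnG is inactive.
Required activator ElnG is absent, so *mibX* is not transcribed.
So MibX is not produced.
Mevalonate is absent, so PexT is inactive.
Required activator PexT is absent, so *ulmZ* is not transcribed.
So UlmZ is not produced.
Mn²⁺ is absent, so SibY is inactive.
No repressor is bound and DulB is active, so *pexG* is transcribed.
→ *pexG* is ON in B.

both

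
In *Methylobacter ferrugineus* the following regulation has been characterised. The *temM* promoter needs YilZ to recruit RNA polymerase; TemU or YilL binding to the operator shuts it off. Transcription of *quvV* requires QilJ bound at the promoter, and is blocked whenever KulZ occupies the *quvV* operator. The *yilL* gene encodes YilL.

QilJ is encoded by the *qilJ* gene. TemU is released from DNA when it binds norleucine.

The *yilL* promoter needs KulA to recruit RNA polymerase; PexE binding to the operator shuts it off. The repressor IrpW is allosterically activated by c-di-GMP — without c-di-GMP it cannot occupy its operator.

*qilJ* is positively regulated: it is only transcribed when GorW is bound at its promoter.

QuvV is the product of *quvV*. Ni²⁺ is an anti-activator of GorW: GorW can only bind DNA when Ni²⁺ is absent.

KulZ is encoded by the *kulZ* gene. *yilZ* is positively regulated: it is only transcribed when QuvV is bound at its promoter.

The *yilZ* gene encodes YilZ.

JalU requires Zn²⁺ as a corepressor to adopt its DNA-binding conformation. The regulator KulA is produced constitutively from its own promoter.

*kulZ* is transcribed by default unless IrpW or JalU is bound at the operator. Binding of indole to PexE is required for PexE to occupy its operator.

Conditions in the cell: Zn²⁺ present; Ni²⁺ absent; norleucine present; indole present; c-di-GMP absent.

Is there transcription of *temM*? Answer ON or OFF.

ON

Norleucine is present, so TemU is inactive.
Indole is present, so PexE is active.
KulA is produced constitutively and is active.
With repressor PexE bound, *yilL* is not transcribed.
So YilL is not produced.
Ni²⁺ is absent, so GorW is active.
No repressor is bound and GorW is active, so *qilJ* is transcribed.
So QilJ is produced and active.
c-di-GMP is absent, so IrpW is inactive.
Zn²⁺ is present, so JalU is active.
With repressor JalU bound, *kulZ* is not transcribed.
So KulZ is not produced.
No repressor is bound and QilJ is active, so *quvV* is transcribed.
So QuvV is produced and active.
No repressor is bound and QuvV is active, so *yilZ* is transcribed.
So YilZ is produced and active.
No repressor is bound and YilZ is active, so *temM* is transcribed.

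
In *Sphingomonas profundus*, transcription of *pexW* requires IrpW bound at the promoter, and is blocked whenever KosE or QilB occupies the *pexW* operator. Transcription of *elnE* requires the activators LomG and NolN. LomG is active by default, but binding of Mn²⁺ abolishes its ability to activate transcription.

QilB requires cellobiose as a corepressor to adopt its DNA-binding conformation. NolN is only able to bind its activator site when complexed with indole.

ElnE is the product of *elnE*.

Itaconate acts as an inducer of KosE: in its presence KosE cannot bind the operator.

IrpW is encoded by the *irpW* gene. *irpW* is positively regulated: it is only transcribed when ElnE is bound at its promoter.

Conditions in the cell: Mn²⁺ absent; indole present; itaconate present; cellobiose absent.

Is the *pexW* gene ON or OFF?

ON

Itaconate is present, so KosE is inactive.
Mn²⁺ is absent, so LomG is active.
Indole is present, so NolN is active.
No repressor is bound and LomG and NolN are active, so *elnE* is transcribed.
So ElnE is produced and active.
No repressor is bound and ElnE is active, so *irpW* is transcribed.
So IrpW is produced and active.
Cellobiose is absent, so QilB is inactive.
No repressor is bound and IrpW is active, so *pexW* is transcribed.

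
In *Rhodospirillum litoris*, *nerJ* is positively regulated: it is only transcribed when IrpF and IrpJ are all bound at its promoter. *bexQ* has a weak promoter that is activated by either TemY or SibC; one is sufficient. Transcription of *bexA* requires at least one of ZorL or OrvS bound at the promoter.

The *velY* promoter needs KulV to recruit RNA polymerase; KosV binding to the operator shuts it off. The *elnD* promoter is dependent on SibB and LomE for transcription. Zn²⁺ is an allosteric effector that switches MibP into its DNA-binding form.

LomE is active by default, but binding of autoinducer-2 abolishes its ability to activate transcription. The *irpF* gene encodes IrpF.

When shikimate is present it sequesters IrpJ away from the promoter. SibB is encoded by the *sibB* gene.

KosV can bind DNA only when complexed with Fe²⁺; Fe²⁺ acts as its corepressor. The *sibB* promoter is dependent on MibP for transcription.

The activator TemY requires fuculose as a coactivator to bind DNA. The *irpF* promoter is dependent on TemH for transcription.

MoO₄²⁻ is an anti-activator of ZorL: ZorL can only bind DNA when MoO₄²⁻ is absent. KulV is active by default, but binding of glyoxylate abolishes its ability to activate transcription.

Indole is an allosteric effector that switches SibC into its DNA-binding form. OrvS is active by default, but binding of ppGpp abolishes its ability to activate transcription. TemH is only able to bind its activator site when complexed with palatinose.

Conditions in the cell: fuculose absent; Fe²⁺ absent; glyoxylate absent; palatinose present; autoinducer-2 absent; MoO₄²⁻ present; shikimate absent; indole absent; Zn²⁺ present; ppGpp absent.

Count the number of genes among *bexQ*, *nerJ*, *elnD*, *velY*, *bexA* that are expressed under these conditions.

Fuculose is absent, so TemY is inactive.
Indole is absent, so SibC is inactive.
No activator is available at the *bexQ* promoter, so *bexQ* is not transcribed.
→ *bexQ* is OFF.
Palatinose is present, so TemH is active.
No repressor is bound and TemH is active, so *irpF* is transcribed.
So IrpF is produced and active.
Shikimate is absent, so IrpJ is active.
No repressor is bound and IrpF and IrpJ are active, so *nerJ* is transcribed.
→ *nerJ* is ON.
Zn²⁺ is present, so MibP is active.
No repressor is bound and MibP is active, so *sibB* is transcribed.
So SibB is produced and active.
Autoinducer-2 is absent, so LomE is active.
No repressor is bound and SibB and LomE are active, so *elnD* is transcribed.
→ *elnD* is ON.
Glyoxylate is absent, so KulV is active.
Fe²⁺ is absent, so KosV is inactive.
No repressor is bound and KulV is active, so *velY* is transcribed.
→ *velY* is ON.
MoO₄²⁻ is present, so ZorL is inactive.
ppGpp is absent, so OrvS is active.
Activator OrvS is present, so *bexA* is transcribed.
→ *bexA* is ON.
4 of the 5 genes are transcribed.

4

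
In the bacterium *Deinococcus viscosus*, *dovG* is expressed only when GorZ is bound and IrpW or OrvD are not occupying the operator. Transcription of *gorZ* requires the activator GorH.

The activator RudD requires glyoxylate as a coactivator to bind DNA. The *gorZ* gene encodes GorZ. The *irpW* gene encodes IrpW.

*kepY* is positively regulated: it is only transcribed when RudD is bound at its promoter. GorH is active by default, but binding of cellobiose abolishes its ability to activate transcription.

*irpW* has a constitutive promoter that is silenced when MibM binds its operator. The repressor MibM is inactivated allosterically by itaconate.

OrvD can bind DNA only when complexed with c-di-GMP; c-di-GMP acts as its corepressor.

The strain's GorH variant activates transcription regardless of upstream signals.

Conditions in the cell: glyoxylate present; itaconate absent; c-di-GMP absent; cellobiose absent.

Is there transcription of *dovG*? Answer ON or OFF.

Itaconate is absent, so MibM is active.
With repressor MibM bound, *irpW* is not transcribed.
So IrpW is not produced.
GorH is constitutively active in this strain.
No repressor is bound and GorH is active, so *gorZ* is transcribed.
So GorZ is produced and active.
c-di-GMP is absent, so OrvD is inactive.
No repressor is bound and GorZ is active, so *dovG* is transcribed.

ON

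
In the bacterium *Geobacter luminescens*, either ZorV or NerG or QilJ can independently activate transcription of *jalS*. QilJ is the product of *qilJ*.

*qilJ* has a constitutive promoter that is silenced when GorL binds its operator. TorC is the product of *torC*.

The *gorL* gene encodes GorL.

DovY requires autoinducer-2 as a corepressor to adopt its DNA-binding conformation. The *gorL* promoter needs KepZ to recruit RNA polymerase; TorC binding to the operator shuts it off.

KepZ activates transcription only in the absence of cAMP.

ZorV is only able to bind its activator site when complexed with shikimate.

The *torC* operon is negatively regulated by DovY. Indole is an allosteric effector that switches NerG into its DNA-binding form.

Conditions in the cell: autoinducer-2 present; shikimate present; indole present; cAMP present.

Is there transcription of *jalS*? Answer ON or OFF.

ON

Shikimate is present, so ZorV is active.
Indole is present, so NerG is active.
cAMP is present, so KepZ is inactive.
Autoinducer-2 is present, so DovY is active.
With repressor DovY bound, *torC* is not transcribed.
So TorC is not produced.
Required activator KepZ is absent, so *gorL* is not transcribed.
So GorL is not produced.
With no repressor bound, *qilJ* is transcribed.
So QilJ is produced and active.
Activator ZorV is present, so *jalS* is transcribed.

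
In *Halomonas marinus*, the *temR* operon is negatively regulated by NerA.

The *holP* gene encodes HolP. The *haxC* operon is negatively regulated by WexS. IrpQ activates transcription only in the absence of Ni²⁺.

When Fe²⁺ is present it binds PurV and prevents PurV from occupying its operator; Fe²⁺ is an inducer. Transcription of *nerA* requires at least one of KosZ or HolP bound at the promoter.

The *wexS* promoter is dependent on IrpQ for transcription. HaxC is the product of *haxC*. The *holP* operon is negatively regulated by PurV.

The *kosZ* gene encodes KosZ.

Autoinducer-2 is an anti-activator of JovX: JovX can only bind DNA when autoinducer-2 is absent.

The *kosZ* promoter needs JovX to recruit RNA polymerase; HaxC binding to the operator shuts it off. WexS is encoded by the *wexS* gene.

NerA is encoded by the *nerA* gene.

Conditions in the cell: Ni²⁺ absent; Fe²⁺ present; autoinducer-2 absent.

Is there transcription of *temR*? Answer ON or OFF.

OFF

Ni²⁺ is absent, so IrpQ is active.
No repressor is bound and IrpQ is active, so *wexS* is transcribed.
So WexS is produced and active.
With repressor WexS bound, *haxC* is not transcribed.
So HaxC is not produced.
Autoinducer-2 is absent, so JovX is active.
No repressor is bound and JovX is active, so *kosZ* is transcribed.
So KosZ is produced and active.
Fe²⁺ is present, so PurV is inactive.
With no repressor bound, *holP* is transcribed.
So HolP is produced and active.
Activator KosZ is present, so *nerA* is transcribed.
So NerA is produced and active.
With repressor NerA bound, *temR* is not transcribed.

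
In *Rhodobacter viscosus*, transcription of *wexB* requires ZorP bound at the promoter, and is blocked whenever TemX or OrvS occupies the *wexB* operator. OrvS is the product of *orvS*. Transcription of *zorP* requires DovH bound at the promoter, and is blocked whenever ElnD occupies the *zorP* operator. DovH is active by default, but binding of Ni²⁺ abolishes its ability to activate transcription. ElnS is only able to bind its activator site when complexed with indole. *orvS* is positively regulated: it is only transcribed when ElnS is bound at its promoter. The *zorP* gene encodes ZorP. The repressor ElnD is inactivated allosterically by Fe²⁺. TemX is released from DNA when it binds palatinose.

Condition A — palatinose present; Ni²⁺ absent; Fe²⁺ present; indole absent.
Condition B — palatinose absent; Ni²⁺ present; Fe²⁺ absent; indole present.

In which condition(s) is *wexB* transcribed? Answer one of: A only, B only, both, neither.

Condition A:
Palatinose is present, so TemX is inactive.
Ni²⁺ is absent, so DovH is active.
Fe²⁺ is present, so ElnD is inactive.
No repressor is bound and DovH is active, so *zorP* is transcribed.
So ZorP is produced and active.
Indole is absent, so ElnS is inactive.
Required activator ElnS is absent, so *orvS* is not transcribed.
So OrvS is not produced.
No repressor is bound and ZorP is active, so *wexB* is transcribed.
→ *wexB* is ON in A.
Condition B:
Palatinose is absent, so TemX is active.
Ni²⁺ is present, so DovH is inactive.
Fe²⁺ is absent, so ElnD is active.
With repressor ElnD bound, *zorP* is not transcribed.
So ZorP is not produced.
Indole is present, so ElnS is active.
No repressor is bound and ElnS is active, so *orvS* is transcribed.
So OrvS is produced and active.
With repressor TemX bound, *wexB* is not transcribed.
→ *wexB* is OFF in B.

A only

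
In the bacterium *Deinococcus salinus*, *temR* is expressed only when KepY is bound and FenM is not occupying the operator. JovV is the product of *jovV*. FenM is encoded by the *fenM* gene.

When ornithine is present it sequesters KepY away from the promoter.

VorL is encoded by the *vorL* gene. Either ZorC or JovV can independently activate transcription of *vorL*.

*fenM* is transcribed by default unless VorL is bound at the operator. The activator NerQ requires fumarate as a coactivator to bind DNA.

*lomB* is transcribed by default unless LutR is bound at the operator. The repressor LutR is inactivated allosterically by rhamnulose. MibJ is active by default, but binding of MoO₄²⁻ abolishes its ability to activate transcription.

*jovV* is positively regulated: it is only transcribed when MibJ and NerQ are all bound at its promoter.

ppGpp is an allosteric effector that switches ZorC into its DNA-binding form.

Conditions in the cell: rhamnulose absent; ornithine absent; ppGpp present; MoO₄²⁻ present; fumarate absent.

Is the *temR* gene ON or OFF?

ON

ppGpp is present, so ZorC is active.
MoO₄²⁻ is present, so MibJ is inactive.
Fumarate is absent, so NerQ is inactive.
Required activator MibJ is absent, so *jovV* is not transcribed.
So JovV is not produced.
Activator ZorC is present, so *vorL* is transcribed.
So VorL is produced and active.
With repressor VorL bound, *fenM* is not transcribed.
So FenM is not produced.
Ornithine is absent, so KepY is active.
No repressor is bound and KepY is active, so *temR* is transcribed.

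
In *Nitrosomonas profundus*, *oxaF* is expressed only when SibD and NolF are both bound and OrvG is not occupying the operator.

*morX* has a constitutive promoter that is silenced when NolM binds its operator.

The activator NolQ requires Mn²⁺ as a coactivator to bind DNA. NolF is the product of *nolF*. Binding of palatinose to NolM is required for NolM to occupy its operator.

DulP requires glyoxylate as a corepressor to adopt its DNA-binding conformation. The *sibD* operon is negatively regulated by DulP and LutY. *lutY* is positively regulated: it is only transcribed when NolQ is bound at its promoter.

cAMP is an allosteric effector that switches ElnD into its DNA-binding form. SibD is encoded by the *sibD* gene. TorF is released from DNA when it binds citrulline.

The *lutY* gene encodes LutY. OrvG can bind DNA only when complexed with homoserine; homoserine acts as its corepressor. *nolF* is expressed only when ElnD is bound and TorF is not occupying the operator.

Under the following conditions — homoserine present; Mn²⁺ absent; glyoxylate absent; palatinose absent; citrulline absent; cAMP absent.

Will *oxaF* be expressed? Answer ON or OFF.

Glyoxylate is absent, so DulP is inactive.
Mn²⁺ is absent, so NolQ is inactive.
Required activator NolQ is absent, so *lutY* is not transcribed.
So LutY is not produced.
With no repressor bound, *sibD* is transcribed.
So SibD is produced and active.
Citrulline is absent, so TorF is active.
cAMP is absent, so ElnD is inactive.
With repressor TorF bound, *nolF* is not transcribed.
So NolF is not produced.
Homoserine is present, so OrvG is active.
With repressor OrvG bound, *oxaF* is not transcribed.

OFF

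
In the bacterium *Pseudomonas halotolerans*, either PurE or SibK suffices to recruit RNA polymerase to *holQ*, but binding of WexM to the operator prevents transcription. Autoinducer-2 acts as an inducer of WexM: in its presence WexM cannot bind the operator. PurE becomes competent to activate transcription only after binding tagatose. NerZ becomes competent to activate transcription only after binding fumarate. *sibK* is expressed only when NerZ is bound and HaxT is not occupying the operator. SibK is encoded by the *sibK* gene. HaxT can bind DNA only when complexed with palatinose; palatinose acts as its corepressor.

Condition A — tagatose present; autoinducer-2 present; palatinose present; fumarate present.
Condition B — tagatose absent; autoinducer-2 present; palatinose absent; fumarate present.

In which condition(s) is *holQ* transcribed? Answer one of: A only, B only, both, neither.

Condition A:
Tagatose is present, so PurE is active.
Autoinducer-2 is present, so WexM is inactive.
Palatinose is present, so HaxT is active.
Fumarate is present, so NerZ is active.
With repressor HaxT bound, *sibK* is not transcribed.
So SibK is not produced.
Activator PurE is present, so *holQ* is transcribed.
→ *holQ* is ON in A.
Condition B:
Tagatose is absent, so PurE is inactive.
Autoinducer-2 is present, so WexM is inactive.
Palatinose is absent, so HaxT is inactive.
Fumarate is present, so NerZ is active.
No repressor is bound and NerZ is active, so *sibK* is transcribed.
So SibK is produced and active.
Activator SibK is present, so *holQ* is transcribed.
→ *holQ* is ON in B.

both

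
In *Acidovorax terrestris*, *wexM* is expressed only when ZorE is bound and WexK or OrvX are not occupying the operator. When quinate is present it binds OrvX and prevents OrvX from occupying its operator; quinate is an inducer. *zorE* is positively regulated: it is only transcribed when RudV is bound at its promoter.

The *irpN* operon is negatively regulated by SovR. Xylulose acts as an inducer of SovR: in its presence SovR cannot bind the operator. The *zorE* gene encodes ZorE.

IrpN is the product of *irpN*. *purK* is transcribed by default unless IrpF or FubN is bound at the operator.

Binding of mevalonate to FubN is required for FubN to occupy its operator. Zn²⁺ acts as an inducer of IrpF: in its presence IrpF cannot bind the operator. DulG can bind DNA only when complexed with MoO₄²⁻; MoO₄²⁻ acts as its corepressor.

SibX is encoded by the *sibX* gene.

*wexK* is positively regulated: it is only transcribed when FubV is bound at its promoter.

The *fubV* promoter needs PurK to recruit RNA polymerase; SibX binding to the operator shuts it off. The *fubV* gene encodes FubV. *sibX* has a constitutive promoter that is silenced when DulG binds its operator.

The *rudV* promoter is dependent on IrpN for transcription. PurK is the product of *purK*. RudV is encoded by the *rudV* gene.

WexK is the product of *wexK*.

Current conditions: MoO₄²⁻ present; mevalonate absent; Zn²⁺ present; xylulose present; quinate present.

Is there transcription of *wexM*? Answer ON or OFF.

OFF

Zn²⁺ is present, so IrpF is inactive.
Mevalonate is absent, so FubN is inactive.
With no repressor bound, *purK* is transcribed.
So PurK is produced and active.
MoO₄²⁻ is present, so DulG is active.
With repressor DulG bound, *sibX* is not transcribed.
So SibX is not produced.
No repressor is bound and PurK is active, so *fubV* is transcribed.
So FubV is produced and active.
No repressor is bound and FubV is active, so *wexK* is transcribed.
So WexK is produced and active.
Xylulose is present, so SovR is inactive.
With no repressor bound, *irpN* is transcribed.
So IrpN is produced and active.
No repressor is bound and IrpN is active, so *rudV* is transcribed.
So RudV is produced and active.
No repressor is bound and RudV is active, so *zorE* is transcribed.
So ZorE is produced and active.
Quinate is present, so OrvX is inactive.
With repressor WexK bound, *wexM* is not transcribed.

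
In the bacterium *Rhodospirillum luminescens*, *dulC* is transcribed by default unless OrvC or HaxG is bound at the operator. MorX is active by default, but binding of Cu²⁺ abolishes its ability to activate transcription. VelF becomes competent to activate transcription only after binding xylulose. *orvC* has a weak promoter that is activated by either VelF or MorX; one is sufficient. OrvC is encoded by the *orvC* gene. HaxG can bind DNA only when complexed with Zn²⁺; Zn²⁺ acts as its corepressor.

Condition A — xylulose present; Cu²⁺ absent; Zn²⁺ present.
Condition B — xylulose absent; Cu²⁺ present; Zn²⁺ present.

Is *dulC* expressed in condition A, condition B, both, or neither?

Condition A:
Xylulose is present, so VelF is active.
Cu²⁺ is absent, so MorX is active.
Activator VelF is present, so *orvC* is transcribed.
So OrvC is produced and active.
Zn²⁺ is present, so HaxG is active.
With repressor OrvC bound, *dulC* is not transcribed.
→ *dulC* is OFF in A.
Condition B:
Xylulose is absent, so VelF is inactive.
Cu²⁺ is present, so MorX is inactive.
No activator is available at the *orvC* promoter, so *orvC* is not transcribed.
So OrvC is not produced.
Zn²⁺ is present, so HaxG is active.
With repressor HaxG bound, *dulC* is not transcribed.
→ *dulC* is OFF in B.

neither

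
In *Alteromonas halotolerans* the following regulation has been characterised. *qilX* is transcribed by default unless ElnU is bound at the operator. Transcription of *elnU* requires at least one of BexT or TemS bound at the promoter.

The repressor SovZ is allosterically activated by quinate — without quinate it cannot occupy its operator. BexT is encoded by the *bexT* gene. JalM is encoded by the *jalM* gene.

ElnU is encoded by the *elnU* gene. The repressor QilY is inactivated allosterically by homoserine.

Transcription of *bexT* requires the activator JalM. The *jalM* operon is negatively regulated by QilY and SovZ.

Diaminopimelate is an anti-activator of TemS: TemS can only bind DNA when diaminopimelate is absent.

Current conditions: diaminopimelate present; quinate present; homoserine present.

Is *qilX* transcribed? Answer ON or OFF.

ON

Homoserine is present, so QilY is inactive.
Quinate is present, so SovZ is active.
With repressor SovZ bound, *jalM* is not transcribed.
So JalM is not produced.
Required activator JalM is absent, so *bexT* is not transcribed.
So BexT is not produced.
Diaminopimelate is present, so TemS is inactive.
No activator is available at the *elnU* promoter, so *elnU* is not transcribed.
So ElnU is not produced.
With no repressor bound, *qilX* is transcribed.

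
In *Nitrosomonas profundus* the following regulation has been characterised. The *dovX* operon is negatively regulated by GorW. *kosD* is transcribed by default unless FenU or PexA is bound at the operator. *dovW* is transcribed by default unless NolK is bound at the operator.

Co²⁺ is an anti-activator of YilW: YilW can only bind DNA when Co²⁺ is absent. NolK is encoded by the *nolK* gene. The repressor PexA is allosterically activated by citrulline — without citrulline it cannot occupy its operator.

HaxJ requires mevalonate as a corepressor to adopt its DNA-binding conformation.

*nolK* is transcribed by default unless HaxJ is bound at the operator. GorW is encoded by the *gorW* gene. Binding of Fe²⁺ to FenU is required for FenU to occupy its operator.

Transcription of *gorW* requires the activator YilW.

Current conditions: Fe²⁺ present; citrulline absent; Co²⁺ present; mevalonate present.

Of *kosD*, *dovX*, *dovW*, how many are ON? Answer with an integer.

Fe²⁺ is present, so FenU is active.
Citrulline is absent, so PexA is inactive.
With repressor FenU bound, *kosD* is not transcribed.
→ *kosD* is OFF.
Co²⁺ is present, so YilW is inactive.
Required activator YilW is absent, so *gorW* is not transcribed.
So GorW is not produced.
With no repressor bound, *dovX* is transcribed.
→ *dovX* is ON.
Mevalonate is present, so HaxJ is active.
With repressor HaxJ bound, *nolK* is not transcribed.
So NolK is not produced.
With no repressor bound, *dovW* is transcribed.
→ *dovW* is ON.
2 of the 3 genes are transcribed.

2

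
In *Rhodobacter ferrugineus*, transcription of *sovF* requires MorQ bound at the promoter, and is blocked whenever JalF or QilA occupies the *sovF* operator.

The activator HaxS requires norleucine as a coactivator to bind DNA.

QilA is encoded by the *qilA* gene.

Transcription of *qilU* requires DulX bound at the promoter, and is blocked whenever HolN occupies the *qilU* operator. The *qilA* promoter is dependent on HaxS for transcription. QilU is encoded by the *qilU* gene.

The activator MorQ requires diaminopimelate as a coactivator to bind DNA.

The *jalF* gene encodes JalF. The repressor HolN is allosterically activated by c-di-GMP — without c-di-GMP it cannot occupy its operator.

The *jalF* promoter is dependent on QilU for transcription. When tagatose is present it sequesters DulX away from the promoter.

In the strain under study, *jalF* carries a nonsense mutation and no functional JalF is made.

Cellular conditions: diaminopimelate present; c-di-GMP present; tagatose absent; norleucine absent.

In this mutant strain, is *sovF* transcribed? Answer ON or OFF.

ON

JalF is non-functional in this strain, so it has no effect.
Norleucine is absent, so HaxS is inactive.
Required activator HaxS is absent, so *qilA* is not transcribed.
So QilA is not produced.
Diaminopimelate is present, so MorQ is active.
No repressor is bound and MorQ is active, so *sovF* is transcribed.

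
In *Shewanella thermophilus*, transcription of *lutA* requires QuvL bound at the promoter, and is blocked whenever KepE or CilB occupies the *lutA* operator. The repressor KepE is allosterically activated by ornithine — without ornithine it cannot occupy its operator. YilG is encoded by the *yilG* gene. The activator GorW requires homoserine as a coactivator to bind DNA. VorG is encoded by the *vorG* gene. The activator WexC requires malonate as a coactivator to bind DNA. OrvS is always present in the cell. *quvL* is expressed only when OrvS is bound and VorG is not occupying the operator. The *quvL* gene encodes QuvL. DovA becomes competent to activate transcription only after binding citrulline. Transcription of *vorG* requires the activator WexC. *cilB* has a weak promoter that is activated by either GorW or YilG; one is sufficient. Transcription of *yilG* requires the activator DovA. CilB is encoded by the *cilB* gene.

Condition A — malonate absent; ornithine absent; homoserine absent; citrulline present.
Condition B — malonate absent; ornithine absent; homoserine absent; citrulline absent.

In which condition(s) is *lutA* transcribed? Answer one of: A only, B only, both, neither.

B only

Condition A:
OrvS is produced constitutively and is active.
Malonate is absent, so WexC is inactive.
Required activator WexC is absent, so *vorG* is not transcribed.
So VorG is not produced.
No repressor is bound and OrvS is active, so *quvL* is transcribed.
So QuvL is produced and active.
Ornithine is absent, so KepE is inactive.
Homoserine is absent, so GorW is inactive.
Citrulline is present, so DovA is active.
No repressor is bound and DovA is active, so *yilG* is transcribed.
So YilG is produced and active.
Activator YilG is present, so *cilB* is transcribed.
So CilB is produced and active.
With repressor CilB bound, *lutA* is not transcribed.
→ *lutA* is OFF in A.
Condition B:
OrvS is produced constitutively and is active.
Malonate is absent, so WexC is inactive.
Required activator WexC is absent, so *vorG* is not transcribed.
So VorG is not produced.
No repressor is bound and OrvS is active, so *quvL* is transcribed.
So QuvL is produced and active.
Ornithine is absent, so KepE is inactive.
Homoserine is absent, so GorW is inactive.
Citrulline is absent, so DovA is inactive.
Required activator DovA is absent, so *yilG* is not transcribed.
So YilG is not produced.
No activator is available at the *cilB* promoter, so *cilB* is not transcribed.
So CilB is not produced.
No repressor is bound and QuvL is active, so *lutA* is transcribed.
→ *lutA* is ON in B.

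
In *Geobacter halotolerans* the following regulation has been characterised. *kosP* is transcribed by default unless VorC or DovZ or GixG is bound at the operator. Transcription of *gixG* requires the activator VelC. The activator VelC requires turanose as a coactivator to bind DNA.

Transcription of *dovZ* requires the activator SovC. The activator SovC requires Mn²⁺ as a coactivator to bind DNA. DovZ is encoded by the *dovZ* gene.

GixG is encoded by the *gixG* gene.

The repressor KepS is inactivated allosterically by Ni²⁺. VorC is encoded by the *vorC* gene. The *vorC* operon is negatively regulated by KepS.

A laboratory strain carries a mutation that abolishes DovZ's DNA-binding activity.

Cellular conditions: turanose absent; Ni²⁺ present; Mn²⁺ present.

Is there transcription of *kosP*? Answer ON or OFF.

OFF

Ni²⁺ is present, so KepS is inactive.
With no repressor bound, *vorC* is transcribed.
So VorC is produced and active.
DovZ is non-functional in this strain, so it has no effect.
Turanose is absent, so VelC is inactive.
Required activator VelC is absent, so *gixG* is not transcribed.
So GixG is not produced.
With repressor VorC bound, *kosP* is not transcribed.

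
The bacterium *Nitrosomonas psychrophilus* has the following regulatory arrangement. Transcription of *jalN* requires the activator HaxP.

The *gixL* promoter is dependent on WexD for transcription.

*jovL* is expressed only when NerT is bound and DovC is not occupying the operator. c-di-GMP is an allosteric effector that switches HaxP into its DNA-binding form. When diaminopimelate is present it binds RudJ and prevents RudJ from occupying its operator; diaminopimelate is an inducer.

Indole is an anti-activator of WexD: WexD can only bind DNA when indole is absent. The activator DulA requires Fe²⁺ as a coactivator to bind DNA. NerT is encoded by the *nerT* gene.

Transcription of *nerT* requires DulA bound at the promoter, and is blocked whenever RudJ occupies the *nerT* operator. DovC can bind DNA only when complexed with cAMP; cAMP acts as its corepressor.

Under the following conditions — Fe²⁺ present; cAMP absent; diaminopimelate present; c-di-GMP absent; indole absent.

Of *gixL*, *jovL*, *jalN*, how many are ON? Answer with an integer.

2

Indole is absent, so WexD is active.
No repressor is bound and WexD is active, so *gixL* is transcribed.
→ *gixL* is ON.
cAMP is absent, so DovC is inactive.
Diaminopimelate is present, so RudJ is inactive.
Fe²⁺ is present, so DulA is active.
No repressor is bound and DulA is active, so *nerT* is transcribed.
So NerT is produced and active.
No repressor is bound and NerT is active, so *jovL* is transcribed.
→ *jovL* is ON.
c-di-GMP is absent, so HaxP is inactive.
Required activator HaxP is absent, so *jalN* is not transcribed.
→ *jalN* is OFF.
2 of the 3 genes are transcribed.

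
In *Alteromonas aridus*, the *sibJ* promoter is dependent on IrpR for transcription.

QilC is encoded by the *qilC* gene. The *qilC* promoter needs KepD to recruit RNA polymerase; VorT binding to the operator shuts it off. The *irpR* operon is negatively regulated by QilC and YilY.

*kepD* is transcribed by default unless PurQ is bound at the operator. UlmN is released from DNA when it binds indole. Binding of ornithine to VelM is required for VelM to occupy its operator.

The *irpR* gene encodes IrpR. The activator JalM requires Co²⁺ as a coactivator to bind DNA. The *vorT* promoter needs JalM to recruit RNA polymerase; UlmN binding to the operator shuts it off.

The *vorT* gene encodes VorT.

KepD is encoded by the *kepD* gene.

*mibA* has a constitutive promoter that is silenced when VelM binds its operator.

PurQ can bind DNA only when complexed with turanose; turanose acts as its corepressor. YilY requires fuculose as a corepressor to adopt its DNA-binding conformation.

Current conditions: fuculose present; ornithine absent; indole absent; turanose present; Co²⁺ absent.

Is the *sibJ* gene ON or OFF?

Co²⁺ is absent, so JalM is inactive.
Indole is absent, so UlmN is active.
With repressor UlmN bound, *vorT* is not transcribed.
So VorT is not produced.
Turanose is present, so PurQ is active.
With repressor PurQ bound, *kepD* is not transcribed.
So KepD is not produced.
Required activator KepD is absent, so *qilC* is not transcribed.
So QilC is not produced.
Fuculose is present, so YilY is active.
With repressor YilY bound, *irpR* is not transcribed.
So IrpR is not produced.
Required activator IrpR is absent, so *sibJ* is not transcribed.

OFF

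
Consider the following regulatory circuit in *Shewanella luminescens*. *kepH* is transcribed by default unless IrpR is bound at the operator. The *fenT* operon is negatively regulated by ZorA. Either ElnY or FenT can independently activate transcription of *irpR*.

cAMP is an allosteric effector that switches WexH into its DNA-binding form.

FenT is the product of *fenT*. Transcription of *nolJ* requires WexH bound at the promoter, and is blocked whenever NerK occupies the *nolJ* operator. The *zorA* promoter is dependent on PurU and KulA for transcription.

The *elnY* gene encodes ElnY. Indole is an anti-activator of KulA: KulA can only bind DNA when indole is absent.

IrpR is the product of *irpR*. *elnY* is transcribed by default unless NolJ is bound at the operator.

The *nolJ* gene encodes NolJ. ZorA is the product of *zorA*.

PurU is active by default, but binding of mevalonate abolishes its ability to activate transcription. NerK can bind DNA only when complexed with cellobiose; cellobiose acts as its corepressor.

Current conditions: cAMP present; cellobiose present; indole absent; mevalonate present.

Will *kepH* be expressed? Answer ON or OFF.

OFF

cAMP is present, so WexH is active.
Cellobiose is present, so NerK is active.
With repressor NerK bound, *nolJ* is not transcribed.
So NolJ is not produced.
With no repressor bound, *elnY* is transcribed.
So ElnY is produced and active.
Mevalonate is present, so PurU is inactive.
Indole is absent, so KulA is active.
Required activator PurU is absent, so *zorA* is not transcribed.
So ZorA is not produced.
With no repressor bound, *fenT* is transcribed.
So FenT is produced and active.
Activator ElnY is present, so *irpR* is transcribed.
So IrpR is produced and active.
With repressor IrpR bound, *kepH* is not transcribed.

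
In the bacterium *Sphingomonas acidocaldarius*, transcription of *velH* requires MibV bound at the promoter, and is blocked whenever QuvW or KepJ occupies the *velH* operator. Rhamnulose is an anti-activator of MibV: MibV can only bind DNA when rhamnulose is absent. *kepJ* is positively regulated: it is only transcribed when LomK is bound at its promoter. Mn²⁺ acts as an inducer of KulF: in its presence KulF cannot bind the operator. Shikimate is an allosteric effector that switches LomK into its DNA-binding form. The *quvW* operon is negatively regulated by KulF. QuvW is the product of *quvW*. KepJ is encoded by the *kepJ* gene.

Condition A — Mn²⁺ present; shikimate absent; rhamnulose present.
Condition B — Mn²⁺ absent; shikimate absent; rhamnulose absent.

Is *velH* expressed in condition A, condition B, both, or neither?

B only

Condition A:
Mn²⁺ is present, so KulF is inactive.
With no repressor bound, *quvW* is transcribed.
So QuvW is produced and active.
Shikimate is absent, so LomK is inactive.
Required activator LomK is absent, so *kepJ* is not transcribed.
So KepJ is not produced.
Rhamnulose is present, so MibV is inactive.
With repressor QuvW bound, *velH* is not transcribed.
→ *velH* is OFF in A.
Condition B:
Mn²⁺ is absent, so KulF is active.
With repressor KulF bound, *quvW* is not transcribed.
So QuvW is not produced.
Shikimate is absent, so LomK is inactive.
Required activator LomK is absent, so *kepJ* is not transcribed.
So KepJ is not produced.
Rhamnulose is absent, so MibV is active.
No repressor is bound and MibV is active, so *velH* is transcribed.
→ *velH* is ON in B.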